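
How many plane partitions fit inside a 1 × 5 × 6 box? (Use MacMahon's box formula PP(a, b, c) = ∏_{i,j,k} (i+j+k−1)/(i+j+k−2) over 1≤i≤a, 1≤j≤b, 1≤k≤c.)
PP(1, 5, 6) = 462

Evaluate the triple product over i = 1..1, j = 1..5, k = 1..6. The factors are (2/1) · (3/2) · (4/3) · (5/4) · (6/5) · (7/6) · (3/2) · (4/3) · … (30 factors total). The numerators and denominators telescope so the product is an integer; carrying out the multiplication exactly gives PP(1, 5, 6) = 462.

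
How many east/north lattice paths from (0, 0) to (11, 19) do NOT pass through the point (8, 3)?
Number of paths = 54467415

Total paths from (0, 0) to (11, 19): C(30, 11) = 54627300. Paths through (8, 3): (paths (0, 0) → (8, 3)) × (paths (8, 3) → (11, 19)) = C(11, 8) · C(19, 3) = 165 · 969 = 159885. Avoidance count = 54627300 − 159885 = 54467415.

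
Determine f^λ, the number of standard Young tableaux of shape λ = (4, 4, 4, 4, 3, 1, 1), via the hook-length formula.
# SYT of shape (4, 4, 4, 4, 3, 1, 1) = 69837768

Hook-length formula: f^λ = n! / Π hook(c), product over all cells c of the Young diagram. For λ = (4, 4, 4, 4, 3, 1, 1), n = 21 boxes. Hook lengths by row (left-to-right, top-to-bottom): [10, 7, 6, 4]; [9, 6, 5, 3]; [8, 5, 4, 2]; [7, 4, 3, 1]; [5, 2, 1]; [2]; [1]. Product of hooks = 731566080000. So f^λ = 21! / 731566080000 = 51090942171709440000 / 731566080000 = 69837768.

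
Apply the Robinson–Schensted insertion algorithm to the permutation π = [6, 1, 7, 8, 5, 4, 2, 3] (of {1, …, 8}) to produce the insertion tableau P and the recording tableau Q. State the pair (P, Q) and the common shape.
P = [1, 2, 3] / [4, 7, 8] / [5] / [6];  Q = [1, 3, 4] / [2, 5, 8] / [6] / [7];  common shape = (3, 3, 1, 1)

Row-insert the values π_1, π_2, … into P one at a time, bumping the leftmost entry strictly greater than the inserted value down to the next row. The recording tableau Q records, in position (i, j), the step at which that cell was added to P.
  Insert 6 (step 1): P = [6];  Q = [1]
  Insert 1 (step 2): P = [1] / [6];  Q = [1] / [2]
  Insert 7 (step 3): P = [1, 7] / [6];  Q = [1, 3] / [2]
  Insert 8 (step 4): P = [1, 7, 8] / [6];  Q = [1, 3, 4] / [2]
  Insert 5 (step 5): P = [1, 5, 8] / [6, 7];  Q = [1, 3, 4] / [2, 5]
  Insert 4 (step 6): P = [1, 4, 8] / [5, 7] / [6];  Q = [1, 3, 4] / [2, 5] / [6]
  Insert 2 (step 7): P = [1, 2, 8] / [4, 7] / [5] / [6];  Q = [1, 3, 4] / [2, 5] / [6] / [7]
  Insert 3 (step 8): P = [1, 2, 3] / [4, 7, 8] / [5] / [6];  Q = [1, 3, 4] / [2, 5, 8] / [6] / [7]
Final shape: (3, 3, 1, 1).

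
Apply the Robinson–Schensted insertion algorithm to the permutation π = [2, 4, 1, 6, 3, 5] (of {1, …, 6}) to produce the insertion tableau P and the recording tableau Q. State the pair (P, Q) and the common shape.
P = [1, 3, 5] / [2, 4, 6];  Q = [1, 2, 4] / [3, 5, 6];  common shape = (3, 3)

Row-insert the values π_1, π_2, … into P one at a time, bumping the leftmost entry strictly greater than the inserted value down to the next row. The recording tableau Q records, in position (i, j), the step at which that cell was added to P.
  Insert 2 (step 1): P = [2];  Q = [1]
  Insert 4 (step 2): P = [2, 4];  Q = [1, 2]
  Insert 1 (step 3): P = [1, 4] / [2];  Q = [1, 2] / [3]
  Insert 6 (step 4): P = [1, 4, 6] / [2];  Q = [1, 2, 4] / [3]
  Insert 3 (step 5): P = [1, 3, 6] / [2, 4];  Q = [1, 2, 4] / [3, 5]
  Insert 5 (step 6): P = [1, 3, 5] / [2, 4, 6];  Q = [1, 2, 4] / [3, 5, 6]
Final shape: (3, 3).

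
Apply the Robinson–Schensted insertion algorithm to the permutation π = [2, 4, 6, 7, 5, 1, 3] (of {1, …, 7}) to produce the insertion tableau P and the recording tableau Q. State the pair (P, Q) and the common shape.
P = [1, 3, 5, 7] / [2, 4] / [6];  Q = [1, 2, 3, 4] / [5, 7] / [6];  common shape = (4, 2, 1)

Row-insert the values π_1, π_2, … into P one at a time, bumping the leftmost entry strictly greater than the inserted value down to the next row. The recording tableau Q records, in position (i, j), the step at which that cell was added to P.
  Insert 2 (step 1): P = [2];  Q = [1]
  Insert 4 (step 2): P = [2, 4];  Q = [1, 2]
  Insert 6 (step 3): P = [2, 4, 6];  Q = [1, 2, 3]
  Insert 7 (step 4): P = [2, 4, 6, 7];  Q = [1, 2, 3, 4]
  Insert 5 (step 5): P = [2, 4, 5, 7] / [6];  Q = [1, 2, 3, 4] / [5]
  Insert 1 (step 6): P = [1, 4, 5, 7] / [2] / [6];  Q = [1, 2, 3, 4] / [5] / [6]
  Insert 3 (step 7): P = [1, 3, 5, 7] / [2, 4] / [6];  Q = [1, 2, 3, 4] / [5, 7] / [6]
Final shape: (4, 2, 1).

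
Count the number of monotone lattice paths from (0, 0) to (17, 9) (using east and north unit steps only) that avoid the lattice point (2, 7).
Number of paths = 3119654

Total paths from (0, 0) to (17, 9): C(26, 17) = 3124550. Paths through (2, 7): (paths (0, 0) → (2, 7)) × (paths (2, 7) → (17, 9)) = C(9, 2) · C(17, 15) = 36 · 136 = 4896. Avoidance count = 3124550 − 4896 = 3119654.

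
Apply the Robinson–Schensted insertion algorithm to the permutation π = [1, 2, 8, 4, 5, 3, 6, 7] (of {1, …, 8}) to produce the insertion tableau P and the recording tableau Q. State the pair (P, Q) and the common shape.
P = [1, 2, 3, 5, 6, 7] / [4] / [8];  Q = [1, 2, 3, 5, 7, 8] / [4] / [6];  common shape = (6, 1, 1)

Row-insert the values π_1, π_2, … into P one at a time, bumping the leftmost entry strictly greater than the inserted value down to the next row. The recording tableau Q records, in position (i, j), the step at which that cell was added to P.
  Insert 1 (step 1): P = [1];  Q = [1]
  Insert 2 (step 2): P = [1, 2];  Q = [1, 2]
  Insert 8 (step 3): P = [1, 2, 8];  Q = [1, 2, 3]
  Insert 4 (step 4): P = [1, 2, 4] / [8];  Q = [1, 2, 3] / [4]
  Insert 5 (step 5): P = [1, 2, 4, 5] / [8];  Q = [1, 2, 3, 5] / [4]
  Insert 3 (step 6): P = [1, 2, 3, 5] / [4] / [8];  Q = [1, 2, 3, 5] / [4] / [6]
  Insert 6 (step 7): P = [1, 2, 3, 5, 6] / [4] / [8];  Q = [1, 2, 3, 5, 7] / [4] / [6]
  Insert 7 (step 8): P = [1, 2, 3, 5, 6, 7] / [4] / [8];  Q = [1, 2, 3, 5, 7, 8] / [4] / [6]
Final shape: (6, 1, 1).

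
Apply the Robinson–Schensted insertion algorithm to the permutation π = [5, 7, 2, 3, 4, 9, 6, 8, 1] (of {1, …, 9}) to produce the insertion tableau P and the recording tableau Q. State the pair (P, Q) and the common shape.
P = [1, 3, 4, 6, 8] / [2, 7, 9] / [5];  Q = [1, 2, 5, 6, 8] / [3, 4, 7] / [9];  common shape = (5, 3, 1)

Row-insert the values π_1, π_2, … into P one at a time, bumping the leftmost entry strictly greater than the inserted value down to the next row. The recording tableau Q records, in position (i, j), the step at which that cell was added to P.
  Insert 5 (step 1): P = [5];  Q = [1]
  Insert 7 (step 2): P = [5, 7];  Q = [1, 2]
  Insert 2 (step 3): P = [2, 7] / [5];  Q = [1, 2] / [3]
  Insert 3 (step 4): P = [2, 3] / [5, 7];  Q = [1, 2] / [3, 4]
  Insert 4 (step 5): P = [2, 3, 4] / [5, 7];  Q = [1, 2, 5] / [3, 4]
  Insert 9 (step 6): P = [2, 3, 4, 9] / [5, 7];  Q = [1, 2, 5, 6] / [3, 4]
  Insert 6 (step 7): P = [2, 3, 4, 6] / [5, 7, 9];  Q = [1, 2, 5, 6] / [3, 4, 7]
  Insert 8 (step 8): P = [2, 3, 4, 6, 8] / [5, 7, 9];  Q = [1, 2, 5, 6, 8] / [3, 4, 7]
  Insert 1 (step 9): P = [1, 3, 4, 6, 8] / [2, 7, 9] / [5];  Q = [1, 2, 5, 6, 8] / [3, 4, 7] / [9]
Final shape: (5, 3, 1).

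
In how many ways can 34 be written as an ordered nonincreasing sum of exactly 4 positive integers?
p(34, 4 parts) = 297

Partitions of n into exactly k parts are in bijection with partitions of n − k into at most k parts (subtract 1 from each part). So p(34, exactly 4) = p(30, parts ≤ 4). Computing via the recurrence p(m, j) = p(m, j−1) + p(m−j, j) gives 297.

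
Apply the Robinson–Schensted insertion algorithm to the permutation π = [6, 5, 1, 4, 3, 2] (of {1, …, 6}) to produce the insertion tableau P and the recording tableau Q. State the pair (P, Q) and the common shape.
P = [1, 2] / [3] / [4] / [5] / [6];  Q = [1, 4] / [2] / [3] / [5] / [6];  common shape = (2, 1, 1, 1, 1)

Row-insert the values π_1, π_2, … into P one at a time, bumping the leftmost entry strictly greater than the inserted value down to the next row. The recording tableau Q records, in position (i, j), the step at which that cell was added to P.
  Insert 6 (step 1): P = [6];  Q = [1]
  Insert 5 (step 2): P = [5] / [6];  Q = [1] / [2]
  Insert 1 (step 3): P = [1] / [5] / [6];  Q = [1] / [2] / [3]
  Insert 4 (step 4): P = [1, 4] / [5] / [6];  Q = [1, 4] / [2] / [3]
  Insert 3 (step 5): P = [1, 3] / [4] / [5] / [6];  Q = [1, 4] / [2] / [3] / [5]
  Insert 2 (step 6): P = [1, 2] / [3] / [4] / [5] / [6];  Q = [1, 4] / [2] / [3] / [5] / [6]
Final shape: (2, 1, 1, 1, 1).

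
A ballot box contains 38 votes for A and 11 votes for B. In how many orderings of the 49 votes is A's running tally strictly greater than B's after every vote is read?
Strict-lead orderings = 16054484472

Total orderings of the 49 votes with 38 for A: C(49, 38) = 29135916264. By the Bertrand ballot formula (Cycle Lemma / reflection principle), the number of orderings in which A is strictly ahead of B throughout is (p − q)/(p + q) · C(p + q, p) = (38 − 11)/(38 + 11) · 29135916264 = 16054484472.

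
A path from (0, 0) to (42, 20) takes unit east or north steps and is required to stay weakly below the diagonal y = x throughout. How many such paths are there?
Number of paths = 4924395459336045

By the reflection principle (André's argument), the number of monotone paths to (42, 20) with n ≤ m that never go above y = x is C(62, 42) − C(62, 43) = 9206478467454345 − 4282083008118300 = 4924395459336045.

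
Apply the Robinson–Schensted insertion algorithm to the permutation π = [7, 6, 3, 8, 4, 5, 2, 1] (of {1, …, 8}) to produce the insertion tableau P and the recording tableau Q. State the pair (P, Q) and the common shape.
P = [1, 4, 5] / [2, 8] / [3] / [6] / [7];  Q = [1, 4, 6] / [2, 5] / [3] / [7] / [8];  common shape = (3, 2, 1, 1, 1)

Row-insert the values π_1, π_2, … into P one at a time, bumping the leftmost entry strictly greater than the inserted value down to the next row. The recording tableau Q records, in position (i, j), the step at which that cell was added to P.
  Insert 7 (step 1): P = [7];  Q = [1]
  Insert 6 (step 2): P = [6] / [7];  Q = [1] / [2]
  Insert 3 (step 3): P = [3] / [6] / [7];  Q = [1] / [2] / [3]
  Insert 8 (step 4): P = [3, 8] / [6] / [7];  Q = [1, 4] / [2] / [3]
  Insert 4 (step 5): P = [3, 4] / [6, 8] / [7];  Q = [1, 4] / [2, 5] / [3]
  Insert 5 (step 6): P = [3, 4, 5] / [6, 8] / [7];  Q = [1, 4, 6] / [2, 5] / [3]
  Insert 2 (step 7): P = [2, 4, 5] / [3, 8] / [6] / [7];  Q = [1, 4, 6] / [2, 5] / [3] / [7]
  Insert 1 (step 8): P = [1, 4, 5] / [2, 8] / [3] / [6] / [7];  Q = [1, 4, 6] / [2, 5] / [3] / [7] / [8]
Final shape: (3, 2, 1, 1, 1).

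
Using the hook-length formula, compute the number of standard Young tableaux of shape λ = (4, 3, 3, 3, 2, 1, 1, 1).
# SYT of shape (4, 3, 3, 3, 2, 1, 1, 1) = 3055104

Hook-length formula: f^λ = n! / Π hook(c), product over all cells c of the Young diagram. For λ = (4, 3, 3, 3, 2, 1, 1, 1), n = 18 boxes. Hook lengths by row (left-to-right, top-to-bottom): [11, 7, 5, 1]; [9, 5, 3]; [8, 4, 2]; [7, 3, 1]; [5, 1]; [3]; [2]; [1]. Product of hooks = 2095632000. So f^λ = 18! / 2095632000 = 6402373705728000 / 2095632000 = 3055104.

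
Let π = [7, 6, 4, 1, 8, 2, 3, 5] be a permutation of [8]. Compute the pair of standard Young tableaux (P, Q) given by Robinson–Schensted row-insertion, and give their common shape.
P = [1, 2, 3, 5] / [4, 8] / [6] / [7];  Q = [1, 5, 7, 8] / [2, 6] / [3] / [4];  common shape = (4, 2, 1, 1)

Row-insert the values π_1, π_2, … into P one at a time, bumping the leftmost entry strictly greater than the inserted value down to the next row. The recording tableau Q records, in position (i, j), the step at which that cell was added to P.
  Insert 7 (step 1): P = [7];  Q = [1]
  Insert 6 (step 2): P = [6] / [7];  Q = [1] / [2]
  Insert 4 (step 3): P = [4] / [6] / [7];  Q = [1] / [2] / [3]
  Insert 1 (step 4): P = [1] / [4] / [6] / [7];  Q = [1] / [2] / [3] / [4]
  Insert 8 (step 5): P = [1, 8] / [4] / [6] / [7];  Q = [1, 5] / [2] / [3] / [4]
  Insert 2 (step 6): P = [1, 2] / [4, 8] / [6] / [7];  Q = [1, 5] / [2, 6] / [3] / [4]
  Insert 3 (step 7): P = [1, 2, 3] / [4, 8] / [6] / [7];  Q = [1, 5, 7] / [2, 6] / [3] / [4]
  Insert 5 (step 8): P = [1, 2, 3, 5] / [4, 8] / [6] / [7];  Q = [1, 5, 7, 8] / [2, 6] / [3] / [4]
Final shape: (4, 2, 1, 1).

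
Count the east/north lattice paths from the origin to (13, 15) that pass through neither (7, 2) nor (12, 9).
Number of paths = 34607482

Inclusion–exclusion. Total paths: C(28, 13) = 37442160. Through P₁: C(9, 7)·C(19, 6) = 976752. Through P₂: C(21, 12)·C(7, 1) = 2057510. Since P₁ is strictly southwest of P₂, a monotone path through both must visit P₁ then P₂; paths through both = C(9, 7)·C(12, 5)·C(7, 1) = 199584. Avoid both = 37442160 − 976752 − 2057510 + 199584 = 34607482.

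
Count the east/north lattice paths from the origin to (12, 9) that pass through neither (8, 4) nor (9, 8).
Number of paths = 144220

Inclusion–exclusion. Total paths: C(21, 12) = 293930. Through P₁: C(12, 8)·C(9, 4) = 62370. Through P₂: C(17, 9)·C(4, 3) = 97240. Since P₁ is strictly southwest of P₂, a monotone path through both must visit P₁ then P₂; paths through both = C(12, 8)·C(5, 1)·C(4, 3) = 9900. Avoid both = 293930 − 62370 − 97240 + 9900 = 144220.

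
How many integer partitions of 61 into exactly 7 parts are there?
p(61, 7 parts) = 26226

Partitions of n into exactly k parts are in bijection with partitions of n − k into at most k parts (subtract 1 from each part). So p(61, exactly 7) = p(54, parts ≤ 7). Computing via the recurrence p(m, j) = p(m, j−1) + p(m−j, j) gives 26226.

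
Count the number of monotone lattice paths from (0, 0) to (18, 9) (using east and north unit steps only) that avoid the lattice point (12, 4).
Number of paths = 3845985

Total paths from (0, 0) to (18, 9): C(27, 18) = 4686825. Paths through (12, 4): (paths (0, 0) → (12, 4)) × (paths (12, 4) → (18, 9)) = C(16, 12) · C(11, 6) = 1820 · 462 = 840840. Avoidance count = 4686825 − 840840 = 3845985.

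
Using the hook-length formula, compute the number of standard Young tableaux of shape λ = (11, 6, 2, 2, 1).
# SYT of shape (11, 6, 2, 2, 1) = 262637760

Hook-length formula: f^λ = n! / Π hook(c), product over all cells c of the Young diagram. For λ = (11, 6, 2, 2, 1), n = 22 boxes. Hook lengths by row (left-to-right, top-to-bottom): [15, 13, 10, 9, 8, 7, 5, 4, 3, 2, 1]; [9, 7, 4, 3, 2, 1]; [4, 2]; [3, 1]; [1]. Product of hooks = 4279661568000. So f^λ = 22! / 4279661568000 = 1124000727777607680000 / 4279661568000 = 262637760.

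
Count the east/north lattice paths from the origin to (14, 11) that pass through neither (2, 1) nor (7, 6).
Number of paths = 1757142

Inclusion–exclusion. Total paths: C(25, 14) = 4457400. Through P₁: C(3, 2)·C(22, 12) = 1939938. Through P₂: C(13, 7)·C(12, 7) = 1359072. Since P₁ is strictly southwest of P₂, a monotone path through both must visit P₁ then P₂; paths through both = C(3, 2)·C(10, 5)·C(12, 7) = 598752. Avoid both = 4457400 − 1939938 − 1359072 + 598752 = 1757142.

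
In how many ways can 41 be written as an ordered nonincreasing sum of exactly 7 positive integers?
p(41, 7 parts) = 3120

Partitions of n into exactly k parts are in bijection with partitions of n − k into at most k parts (subtract 1 from each part). So p(41, exactly 7) = p(34, parts ≤ 7). Computing via the recurrence p(m, j) = p(m, j−1) + p(m−j, j) gives 3120.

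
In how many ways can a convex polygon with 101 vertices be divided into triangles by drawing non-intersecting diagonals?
C_99 = 227508830794229349661819540395688853956041682601541047340

These polygon triangulations are counted by the Catalan number C_n = (1/(n + 1)) · C(2n, n). For n = 99: C_99 = (1/100) · C(198, 99) = 22750883079422934966181954039568885395604168260154104734000/100 = 227508830794229349661819540395688853956041682601541047340.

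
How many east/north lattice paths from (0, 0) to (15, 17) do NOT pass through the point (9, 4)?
Number of paths = 546323340

Total paths from (0, 0) to (15, 17): C(32, 15) = 565722720. Paths through (9, 4): (paths (0, 0) → (9, 4)) × (paths (9, 4) → (15, 17)) = C(13, 9) · C(19, 6) = 715 · 27132 = 19399380. Avoidance count = 565722720 − 19399380 = 546323340.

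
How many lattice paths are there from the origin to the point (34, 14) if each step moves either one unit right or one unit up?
Number of paths = 482320623240

A monotone lattice path from (0, 0) to (34, 14) consists of 34 east steps and 14 north steps in some order, so it is determined by which 34 of the 48 steps are east. The count is C(48, 34) = 482320623240.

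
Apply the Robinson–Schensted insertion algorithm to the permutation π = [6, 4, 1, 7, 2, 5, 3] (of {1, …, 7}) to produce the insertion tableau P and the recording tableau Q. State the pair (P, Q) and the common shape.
P = [1, 2, 3] / [4, 5] / [6, 7];  Q = [1, 4, 6] / [2, 5] / [3, 7];  common shape = (3, 2, 2)

Row-insert the values π_1, π_2, … into P one at a time, bumping the leftmost entry strictly greater than the inserted value down to the next row. The recording tableau Q records, in position (i, j), the step at which that cell was added to P.
  Insert 6 (step 1): P = [6];  Q = [1]
  Insert 4 (step 2): P = [4] / [6];  Q = [1] / [2]
  Insert 1 (step 3): P = [1] / [4] / [6];  Q = [1] / [2] / [3]
  Insert 7 (step 4): P = [1, 7] / [4] / [6];  Q = [1, 4] / [2] / [3]
  Insert 2 (step 5): P = [1, 2] / [4, 7] / [6];  Q = [1, 4] / [2, 5] / [3]
  Insert 5 (step 6): P = [1, 2, 5] / [4, 7] / [6];  Q = [1, 4, 6] / [2, 5] / [3]
  Insert 3 (step 7): P = [1, 2, 3] / [4, 5] / [6, 7];  Q = [1, 4, 6] / [2, 5] / [3, 7]
Final shape: (3, 2, 2).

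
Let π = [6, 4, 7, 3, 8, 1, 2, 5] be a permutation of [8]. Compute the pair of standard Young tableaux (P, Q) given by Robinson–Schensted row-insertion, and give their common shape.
P = [1, 2, 5] / [3, 7, 8] / [4] / [6];  Q = [1, 3, 5] / [2, 7, 8] / [4] / [6];  common shape = (3, 3, 1, 1)

Row-insert the values π_1, π_2, … into P one at a time, bumping the leftmost entry strictly greater than the inserted value down to the next row. The recording tableau Q records, in position (i, j), the step at which that cell was added to P.
  Insert 6 (step 1): P = [6];  Q = [1]
  Insert 4 (step 2): P = [4] / [6];  Q = [1] / [2]
  Insert 7 (step 3): P = [4, 7] / [6];  Q = [1, 3] / [2]
  Insert 3 (step 4): P = [3, 7] / [4] / [6];  Q = [1, 3] / [2] / [4]
  Insert 8 (step 5): P = [3, 7, 8] / [4] / [6];  Q = [1, 3, 5] / [2] / [4]
  Insert 1 (step 6): P = [1, 7, 8] / [3] / [4] / [6];  Q = [1, 3, 5] / [2] / [4] / [6]
  Insert 2 (step 7): P = [1, 2, 8] / [3, 7] / [4] / [6];  Q = [1, 3, 5] / [2, 7] / [4] / [6]
  Insert 5 (step 8): P = [1, 2, 5] / [3, 7, 8] / [4] / [6];  Q = [1, 3, 5] / [2, 7, 8] / [4] / [6]
Final shape: (3, 3, 1, 1).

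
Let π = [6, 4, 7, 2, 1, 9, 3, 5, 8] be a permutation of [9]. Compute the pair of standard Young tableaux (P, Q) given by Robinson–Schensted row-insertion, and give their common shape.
P = [1, 3, 5, 8] / [2, 7, 9] / [4] / [6];  Q = [1, 3, 6, 9] / [2, 7, 8] / [4] / [5];  common shape = (4, 3, 1, 1)

Row-insert the values π_1, π_2, … into P one at a time, bumping the leftmost entry strictly greater than the inserted value down to the next row. The recording tableau Q records, in position (i, j), the step at which that cell was added to P.
  Insert 6 (step 1): P = [6];  Q = [1]
  Insert 4 (step 2): P = [4] / [6];  Q = [1] / [2]
  Insert 7 (step 3): P = [4, 7] / [6];  Q = [1, 3] / [2]
  Insert 2 (step 4): P = [2, 7] / [4] / [6];  Q = [1, 3] / [2] / [4]
  Insert 1 (step 5): P = [1, 7] / [2] / [4] / [6];  Q = [1, 3] / [2] / [4] / [5]
  Insert 9 (step 6): P = [1, 7, 9] / [2] / [4] / [6];  Q = [1, 3, 6] / [2] / [4] / [5]
  Insert 3 (step 7): P = [1, 3, 9] / [2, 7] / [4] / [6];  Q = [1, 3, 6] / [2, 7] / [4] / [5]
  Insert 5 (step 8): P = [1, 3, 5] / [2, 7, 9] / [4] / [6];  Q = [1, 3, 6] / [2, 7, 8] / [4] / [5]
  Insert 8 (step 9): P = [1, 3, 5, 8] / [2, 7, 9] / [4] / [6];  Q = [1, 3, 6, 9] / [2, 7, 8] / [4] / [5]
Final shape: (4, 3, 1, 1).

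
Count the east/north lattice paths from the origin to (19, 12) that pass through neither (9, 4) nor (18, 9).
Number of paths = 96811975

Inclusion–exclusion. Total paths: C(31, 19) = 141120525. Through P₁: C(13, 9)·C(18, 10) = 31286970. Through P₂: C(27, 18)·C(4, 1) = 18747300. Since P₁ is strictly southwest of P₂, a monotone path through both must visit P₁ then P₂; paths through both = C(13, 9)·C(14, 9)·C(4, 1) = 5725720. Avoid both = 141120525 − 31286970 − 18747300 + 5725720 = 96811975.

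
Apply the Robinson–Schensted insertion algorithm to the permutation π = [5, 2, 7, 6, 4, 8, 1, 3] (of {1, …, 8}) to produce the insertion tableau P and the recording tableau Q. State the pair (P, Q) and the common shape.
P = [1, 3, 8] / [2, 4] / [5, 6] / [7];  Q = [1, 3, 6] / [2, 4] / [5, 8] / [7];  common shape = (3, 2, 2, 1)

Row-insert the values π_1, π_2, … into P one at a time, bumping the leftmost entry strictly greater than the inserted value down to the next row. The recording tableau Q records, in position (i, j), the step at which that cell was added to P.
  Insert 5 (step 1): P = [5];  Q = [1]
  Insert 2 (step 2): P = [2] / [5];  Q = [1] / [2]
  Insert 7 (step 3): P = [2, 7] / [5];  Q = [1, 3] / [2]
  Insert 6 (step 4): P = [2, 6] / [5, 7];  Q = [1, 3] / [2, 4]
  Insert 4 (step 5): P = [2, 4] / [5, 6] / [7];  Q = [1, 3] / [2, 4] / [5]
  Insert 8 (step 6): P = [2, 4, 8] / [5, 6] / [7];  Q = [1, 3, 6] / [2, 4] / [5]
  Insert 1 (step 7): P = [1, 4, 8] / [2, 6] / [5] / [7];  Q = [1, 3, 6] / [2, 4] / [5] / [7]
  Insert 3 (step 8): P = [1, 3, 8] / [2, 4] / [5, 6] / [7];  Q = [1, 3, 6] / [2, 4] / [5, 8] / [7]
Final shape: (3, 2, 2, 1).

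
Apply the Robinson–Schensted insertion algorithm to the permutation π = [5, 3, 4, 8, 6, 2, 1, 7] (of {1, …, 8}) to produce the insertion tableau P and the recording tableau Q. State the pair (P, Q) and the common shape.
P = [1, 4, 6, 7] / [2, 8] / [3] / [5];  Q = [1, 3, 4, 8] / [2, 5] / [6] / [7];  common shape = (4, 2, 1, 1)

Row-insert the values π_1, π_2, … into P one at a time, bumping the leftmost entry strictly greater than the inserted value down to the next row. The recording tableau Q records, in position (i, j), the step at which that cell was added to P.
  Insert 5 (step 1): P = [5];  Q = [1]
  Insert 3 (step 2): P = [3] / [5];  Q = [1] / [2]
  Insert 4 (step 3): P = [3, 4] / [5];  Q = [1, 3] / [2]
  Insert 8 (step 4): P = [3, 4, 8] / [5];  Q = [1, 3, 4] / [2]
  Insert 6 (step 5): P = [3, 4, 6] / [5, 8];  Q = [1, 3, 4] / [2, 5]
  Insert 2 (step 6): P = [2, 4, 6] / [3, 8] / [5];  Q = [1, 3, 4] / [2, 5] / [6]
  Insert 1 (step 7): P = [1, 4, 6] / [2, 8] / [3] / [5];  Q = [1, 3, 4] / [2, 5] / [6] / [7]
  Insert 7 (step 8): P = [1, 4, 6, 7] / [2, 8] / [3] / [5];  Q = [1, 3, 4, 8] / [2, 5] / [6] / [7]
Final shape: (4, 2, 1, 1).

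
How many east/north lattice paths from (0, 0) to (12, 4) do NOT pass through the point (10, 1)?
Number of paths = 1710

Total paths from (0, 0) to (12, 4): C(16, 12) = 1820. Paths through (10, 1): (paths (0, 0) → (10, 1)) × (paths (10, 1) → (12, 4)) = C(11, 10) · C(5, 2) = 11 · 10 = 110. Avoidance count = 1820 − 110 = 1710.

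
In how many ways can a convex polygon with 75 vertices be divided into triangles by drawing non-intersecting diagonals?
C_73 = 79463489365077377841208237632349268884500

These polygon triangulations are counted by the Catalan number C_n = (1/(n + 1)) · C(2n, n). For n = 73: C_73 = (1/74) · C(146, 73) = 5880298213015725960249409584793845897453000/74 = 79463489365077377841208237632349268884500.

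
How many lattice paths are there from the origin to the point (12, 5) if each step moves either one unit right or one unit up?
Number of paths = 6188

A monotone lattice path from (0, 0) to (12, 5) consists of 12 east steps and 5 north steps in some order, so it is determined by which 12 of the 17 steps are east. The count is C(17, 12) = 6188.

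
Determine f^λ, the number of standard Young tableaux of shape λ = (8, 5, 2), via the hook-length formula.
# SYT of shape (8, 5, 2) = 32032

Hook-length formula: f^λ = n! / Π hook(c), product over all cells c of the Young diagram. For λ = (8, 5, 2), n = 15 boxes. Hook lengths by row (left-to-right, top-to-bottom): [10, 9, 7, 6, 5, 3, 2, 1]; [6, 5, 3, 2, 1]; [2, 1]. Product of hooks = 40824000. So f^λ = 15! / 40824000 = 1307674368000 / 40824000 = 32032.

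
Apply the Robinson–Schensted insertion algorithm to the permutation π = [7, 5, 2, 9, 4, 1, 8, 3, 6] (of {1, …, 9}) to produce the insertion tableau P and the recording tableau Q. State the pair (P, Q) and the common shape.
P = [1, 3, 6] / [2, 4, 8] / [5, 9] / [7];  Q = [1, 4, 7] / [2, 5, 9] / [3, 8] / [6];  common shape = (3, 3, 2, 1)

Row-insert the values π_1, π_2, … into P one at a time, bumping the leftmost entry strictly greater than the inserted value down to the next row. The recording tableau Q records, in position (i, j), the step at which that cell was added to P.
  Insert 7 (step 1): P = [7];  Q = [1]
  Insert 5 (step 2): P = [5] / [7];  Q = [1] / [2]
  Insert 2 (step 3): P = [2] / [5] / [7];  Q = [1] / [2] / [3]
  Insert 9 (step 4): P = [2, 9] / [5] / [7];  Q = [1, 4] / [2] / [3]
  Insert 4 (step 5): P = [2, 4] / [5, 9] / [7];  Q = [1, 4] / [2, 5] / [3]
  Insert 1 (step 6): P = [1, 4] / [2, 9] / [5] / [7];  Q = [1, 4] / [2, 5] / [3] / [6]
  Insert 8 (step 7): P = [1, 4, 8] / [2, 9] / [5] / [7];  Q = [1, 4, 7] / [2, 5] / [3] / [6]
  Insert 3 (step 8): P = [1, 3, 8] / [2, 4] / [5, 9] / [7];  Q = [1, 4, 7] / [2, 5] / [3, 8] / [6]
  Insert 6 (step 9): P = [1, 3, 6] / [2, 4, 8] / [5, 9] / [7];  Q = [1, 4, 7] / [2, 5, 9] / [3, 8] / [6]
Final shape: (3, 3, 2, 1).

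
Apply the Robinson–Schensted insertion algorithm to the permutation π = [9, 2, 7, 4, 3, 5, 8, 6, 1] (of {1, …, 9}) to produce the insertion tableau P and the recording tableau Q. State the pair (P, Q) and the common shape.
P = [1, 3, 5, 6] / [2, 8] / [4] / [7] / [9];  Q = [1, 3, 6, 7] / [2, 8] / [4] / [5] / [9];  common shape = (4, 2, 1, 1, 1)

Row-insert the values π_1, π_2, … into P one at a time, bumping the leftmost entry strictly greater than the inserted value down to the next row. The recording tableau Q records, in position (i, j), the step at which that cell was added to P.
  Insert 9 (step 1): P = [9];  Q = [1]
  Insert 2 (step 2): P = [2] / [9];  Q = [1] / [2]
  Insert 7 (step 3): P = [2, 7] / [9];  Q = [1, 3] / [2]
  Insert 4 (step 4): P = [2, 4] / [7] / [9];  Q = [1, 3] / [2] / [4]
  Insert 3 (step 5): P = [2, 3] / [4] / [7] / [9];  Q = [1, 3] / [2] / [4] / [5]
  Insert 5 (step 6): P = [2, 3, 5] / [4] / [7] / [9];  Q = [1, 3, 6] / [2] / [4] / [5]
  Insert 8 (step 7): P = [2, 3, 5, 8] / [4] / [7] / [9];  Q = [1, 3, 6, 7] / [2] / [4] / [5]
  Insert 6 (step 8): P = [2, 3, 5, 6] / [4, 8] / [7] / [9];  Q = [1, 3, 6, 7] / [2, 8] / [4] / [5]
  Insert 1 (step 9): P = [1, 3, 5, 6] / [2, 8] / [4] / [7] / [9];  Q = [1, 3, 6, 7] / [2, 8] / [4] / [5] / [9]
Final shape: (4, 2, 1, 1, 1).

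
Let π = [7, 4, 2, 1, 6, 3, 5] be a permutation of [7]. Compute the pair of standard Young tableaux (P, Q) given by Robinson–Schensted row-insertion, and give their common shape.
P = [1, 3, 5] / [2, 6] / [4] / [7];  Q = [1, 5, 7] / [2, 6] / [3] / [4];  common shape = (3, 2, 1, 1)

Row-insert the values π_1, π_2, … into P one at a time, bumping the leftmost entry strictly greater than the inserted value down to the next row. The recording tableau Q records, in position (i, j), the step at which that cell was added to P.
  Insert 7 (step 1): P = [7];  Q = [1]
  Insert 4 (step 2): P = [4] / [7];  Q = [1] / [2]
  Insert 2 (step 3): P = [2] / [4] / [7];  Q = [1] / [2] / [3]
  Insert 1 (step 4): P = [1] / [2] / [4] / [7];  Q = [1] / [2] / [3] / [4]
  Insert 6 (step 5): P = [1, 6] / [2] / [4] / [7];  Q = [1, 5] / [2] / [3] / [4]
  Insert 3 (step 6): P = [1, 3] / [2, 6] / [4] / [7];  Q = [1, 5] / [2, 6] / [3] / [4]
  Insert 5 (step 7): P = [1, 3, 5] / [2, 6] / [4] / [7];  Q = [1, 5, 7] / [2, 6] / [3] / [4]
Final shape: (3, 2, 1, 1).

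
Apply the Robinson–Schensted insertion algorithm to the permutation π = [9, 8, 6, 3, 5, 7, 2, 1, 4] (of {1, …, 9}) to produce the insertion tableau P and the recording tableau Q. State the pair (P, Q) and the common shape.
P = [1, 4, 7] / [2, 5] / [3] / [6] / [8] / [9];  Q = [1, 5, 6] / [2, 9] / [3] / [4] / [7] / [8];  common shape = (3, 2, 1, 1, 1, 1)

Row-insert the values π_1, π_2, … into P one at a time, bumping the leftmost entry strictly greater than the inserted value down to the next row. The recording tableau Q records, in position (i, j), the step at which that cell was added to P.
  Insert 9 (step 1): P = [9];  Q = [1]
  Insert 8 (step 2): P = [8] / [9];  Q = [1] / [2]
  Insert 6 (step 3): P = [6] / [8] / [9];  Q = [1] / [2] / [3]
  Insert 3 (step 4): P = [3] / [6] / [8] / [9];  Q = [1] / [2] / [3] / [4]
  Insert 5 (step 5): P = [3, 5] / [6] / [8] / [9];  Q = [1, 5] / [2] / [3] / [4]
  Insert 7 (step 6): P = [3, 5, 7] / [6] / [8] / [9];  Q = [1, 5, 6] / [2] / [3] / [4]
  Insert 2 (step 7): P = [2, 5, 7] / [3] / [6] / [8] / [9];  Q = [1, 5, 6] / [2] / [3] / [4] / [7]
  Insert 1 (step 8): P = [1, 5, 7] / [2] / [3] / [6] / [8] / [9];  Q = [1, 5, 6] / [2] / [3] / [4] / [7] / [8]
  Insert 4 (step 9): P = [1, 4, 7] / [2, 5] / [3] / [6] / [8] / [9];  Q = [1, 5, 6] / [2, 9] / [3] / [4] / [7] / [8]
Final shape: (3, 2, 1, 1, 1, 1).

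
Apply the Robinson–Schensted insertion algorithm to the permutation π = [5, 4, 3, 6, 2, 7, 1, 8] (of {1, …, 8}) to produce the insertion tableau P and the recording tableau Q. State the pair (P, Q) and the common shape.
P = [1, 6, 7, 8] / [2] / [3] / [4] / [5];  Q = [1, 4, 6, 8] / [2] / [3] / [5] / [7];  common shape = (4, 1, 1, 1, 1)

Row-insert the values π_1, π_2, … into P one at a time, bumping the leftmost entry strictly greater than the inserted value down to the next row. The recording tableau Q records, in position (i, j), the step at which that cell was added to P.
  Insert 5 (step 1): P = [5];  Q = [1]
  Insert 4 (step 2): P = [4] / [5];  Q = [1] / [2]
  Insert 3 (step 3): P = [3] / [4] / [5];  Q = [1] / [2] / [3]
  Insert 6 (step 4): P = [3, 6] / [4] / [5];  Q = [1, 4] / [2] / [3]
  Insert 2 (step 5): P = [2, 6] / [3] / [4] / [5];  Q = [1, 4] / [2] / [3] / [5]
  Insert 7 (step 6): P = [2, 6, 7] / [3] / [4] / [5];  Q = [1, 4, 6] / [2] / [3] / [5]
  Insert 1 (step 7): P = [1, 6, 7] / [2] / [3] / [4] / [5];  Q = [1, 4, 6] / [2] / [3] / [5] / [7]
  Insert 8 (step 8): P = [1, 6, 7, 8] / [2] / [3] / [4] / [5];  Q = [1, 4, 6, 8] / [2] / [3] / [5] / [7]
Final shape: (4, 1, 1, 1, 1).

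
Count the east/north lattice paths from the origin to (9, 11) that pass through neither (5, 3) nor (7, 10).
Number of paths = 87944

Inclusion–exclusion. Total paths: C(20, 9) = 167960. Through P₁: C(8, 5)·C(12, 4) = 27720. Through P₂: C(17, 7)·C(3, 2) = 58344. Since P₁ is strictly southwest of P₂, a monotone path through both must visit P₁ then P₂; paths through both = C(8, 5)·C(9, 2)·C(3, 2) = 6048. Avoid both = 167960 − 27720 − 58344 + 6048 = 87944.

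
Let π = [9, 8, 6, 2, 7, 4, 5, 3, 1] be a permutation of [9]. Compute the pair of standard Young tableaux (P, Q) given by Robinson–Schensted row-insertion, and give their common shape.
P = [1, 3, 5] / [2, 7] / [4] / [6] / [8] / [9];  Q = [1, 5, 7] / [2, 6] / [3] / [4] / [8] / [9];  common shape = (3, 2, 1, 1, 1, 1)

Row-insert the values π_1, π_2, … into P one at a time, bumping the leftmost entry strictly greater than the inserted value down to the next row. The recording tableau Q records, in position (i, j), the step at which that cell was added to P.
  Insert 9 (step 1): P = [9];  Q = [1]
  Insert 8 (step 2): P = [8] / [9];  Q = [1] / [2]
  Insert 6 (step 3): P = [6] / [8] / [9];  Q = [1] / [2] / [3]
  Insert 2 (step 4): P = [2] / [6] / [8] / [9];  Q = [1] / [2] / [3] / [4]
  Insert 7 (step 5): P = [2, 7] / [6] / [8] / [9];  Q = [1, 5] / [2] / [3] / [4]
  Insert 4 (step 6): P = [2, 4] / [6, 7] / [8] / [9];  Q = [1, 5] / [2, 6] / [3] / [4]
  Insert 5 (step 7): P = [2, 4, 5] / [6, 7] / [8] / [9];  Q = [1, 5, 7] / [2, 6] / [3] / [4]
  Insert 3 (step 8): P = [2, 3, 5] / [4, 7] / [6] / [8] / [9];  Q = [1, 5, 7] / [2, 6] / [3] / [4] / [8]
  Insert 1 (step 9): P = [1, 3, 5] / [2, 7] / [4] / [6] / [8] / [9];  Q = [1, 5, 7] / [2, 6] / [3] / [4] / [8] / [9]
Final shape: (3, 2, 1, 1, 1, 1).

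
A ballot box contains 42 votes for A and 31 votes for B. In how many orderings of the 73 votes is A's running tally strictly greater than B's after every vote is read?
Strict-lead orderings = 58302688527022698528

Total orderings of the 73 votes with 42 for A: C(73, 42) = 386917842042968817504. By the Bertrand ballot formula (Cycle Lemma / reflection principle), the number of orderings in which A is strictly ahead of B throughout is (p − q)/(p + q) · C(p + q, p) = (42 − 31)/(42 + 31) · 386917842042968817504 = 58302688527022698528.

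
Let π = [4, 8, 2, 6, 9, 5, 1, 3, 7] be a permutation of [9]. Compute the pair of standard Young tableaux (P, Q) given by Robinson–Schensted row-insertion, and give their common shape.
P = [1, 3, 7] / [2, 5, 9] / [4, 6] / [8];  Q = [1, 2, 5] / [3, 4, 9] / [6, 8] / [7];  common shape = (3, 3, 2, 1)

Row-insert the values π_1, π_2, … into P one at a time, bumping the leftmost entry strictly greater than the inserted value down to the next row. The recording tableau Q records, in position (i, j), the step at which that cell was added to P.
  Insert 4 (step 1): P = [4];  Q = [1]
  Insert 8 (step 2): P = [4, 8];  Q = [1, 2]
  Insert 2 (step 3): P = [2, 8] / [4];  Q = [1, 2] / [3]
  Insert 6 (step 4): P = [2, 6] / [4, 8];  Q = [1, 2] / [3, 4]
  Insert 9 (step 5): P = [2, 6, 9] / [4, 8];  Q = [1, 2, 5] / [3, 4]
  Insert 5 (step 6): P = [2, 5, 9] / [4, 6] / [8];  Q = [1, 2, 5] / [3, 4] / [6]
  Insert 1 (step 7): P = [1, 5, 9] / [2, 6] / [4] / [8];  Q = [1, 2, 5] / [3, 4] / [6] / [7]
  Insert 3 (step 8): P = [1, 3, 9] / [2, 5] / [4, 6] / [8];  Q = [1, 2, 5] / [3, 4] / [6, 8] / [7]
  Insert 7 (step 9): P = [1, 3, 7] / [2, 5, 9] / [4, 6] / [8];  Q = [1, 2, 5] / [3, 4, 9] / [6, 8] / [7]
Final shape: (3, 3, 2, 1).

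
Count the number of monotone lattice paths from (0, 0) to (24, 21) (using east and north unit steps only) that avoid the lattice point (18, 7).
Number of paths = 3755023818150

Total paths from (0, 0) to (24, 21): C(45, 24) = 3773655750150. Paths through (18, 7): (paths (0, 0) → (18, 7)) × (paths (18, 7) → (24, 21)) = C(25, 18) · C(20, 6) = 480700 · 38760 = 18631932000. Avoidance count = 3773655750150 − 18631932000 = 3755023818150.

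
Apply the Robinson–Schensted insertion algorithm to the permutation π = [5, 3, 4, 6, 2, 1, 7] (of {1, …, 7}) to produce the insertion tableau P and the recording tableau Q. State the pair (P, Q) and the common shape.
P = [1, 4, 6, 7] / [2] / [3] / [5];  Q = [1, 3, 4, 7] / [2] / [5] / [6];  common shape = (4, 1, 1, 1)

Row-insert the values π_1, π_2, … into P one at a time, bumping the leftmost entry strictly greater than the inserted value down to the next row. The recording tableau Q records, in position (i, j), the step at which that cell was added to P.
  Insert 5 (step 1): P = [5];  Q = [1]
  Insert 3 (step 2): P = [3] / [5];  Q = [1] / [2]
  Insert 4 (step 3): P = [3, 4] / [5];  Q = [1, 3] / [2]
  Insert 6 (step 4): P = [3, 4, 6] / [5];  Q = [1, 3, 4] / [2]
  Insert 2 (step 5): P = [2, 4, 6] / [3] / [5];  Q = [1, 3, 4] / [2] / [5]
  Insert 1 (step 6): P = [1, 4, 6] / [2] / [3] / [5];  Q = [1, 3, 4] / [2] / [5] / [6]
  Insert 7 (step 7): P = [1, 4, 6, 7] / [2] / [3] / [5];  Q = [1, 3, 4, 7] / [2] / [5] / [6]
Final shape: (4, 1, 1, 1).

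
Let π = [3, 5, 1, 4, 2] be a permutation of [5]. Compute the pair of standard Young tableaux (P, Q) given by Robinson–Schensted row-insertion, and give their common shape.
P = [1, 2] / [3, 4] / [5];  Q = [1, 2] / [3, 4] / [5];  common shape = (2, 2, 1)

Row-insert the values π_1, π_2, … into P one at a time, bumping the leftmost entry strictly greater than the inserted value down to the next row. The recording tableau Q records, in position (i, j), the step at which that cell was added to P.
  Insert 3 (step 1): P = [3];  Q = [1]
  Insert 5 (step 2): P = [3, 5];  Q = [1, 2]
  Insert 1 (step 3): P = [1, 5] / [3];  Q = [1, 2] / [3]
  Insert 4 (step 4): P = [1, 4] / [3, 5];  Q = [1, 2] / [3, 4]
  Insert 2 (step 5): P = [1, 2] / [3, 4] / [5];  Q = [1, 2] / [3, 4] / [5]
Final shape: (2, 2, 1).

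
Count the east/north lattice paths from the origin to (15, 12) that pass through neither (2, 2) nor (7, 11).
Number of paths = 10341156

Inclusion–exclusion. Total paths: C(27, 15) = 17383860. Through P₁: C(4, 2)·C(23, 13) = 6864396. Through P₂: C(18, 7)·C(9, 8) = 286416. Since P₁ is strictly southwest of P₂, a monotone path through both must visit P₁ then P₂; paths through both = C(4, 2)·C(14, 5)·C(9, 8) = 108108. Avoid both = 17383860 − 6864396 − 286416 + 108108 = 10341156.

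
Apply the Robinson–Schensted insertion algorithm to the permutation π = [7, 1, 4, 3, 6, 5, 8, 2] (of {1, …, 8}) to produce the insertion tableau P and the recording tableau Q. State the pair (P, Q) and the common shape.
P = [1, 2, 5, 8] / [3, 6] / [4] / [7];  Q = [1, 3, 5, 7] / [2, 6] / [4] / [8];  common shape = (4, 2, 1, 1)

Row-insert the values π_1, π_2, … into P one at a time, bumping the leftmost entry strictly greater than the inserted value down to the next row. The recording tableau Q records, in position (i, j), the step at which that cell was added to P.
  Insert 7 (step 1): P = [7];  Q = [1]
  Insert 1 (step 2): P = [1] / [7];  Q = [1] / [2]
  Insert 4 (step 3): P = [1, 4] / [7];  Q = [1, 3] / [2]
  Insert 3 (step 4): P = [1, 3] / [4] / [7];  Q = [1, 3] / [2] / [4]
  Insert 6 (step 5): P = [1, 3, 6] / [4] / [7];  Q = [1, 3, 5] / [2] / [4]
  Insert 5 (step 6): P = [1, 3, 5] / [4, 6] / [7];  Q = [1, 3, 5] / [2, 6] / [4]
  Insert 8 (step 7): P = [1, 3, 5, 8] / [4, 6] / [7];  Q = [1, 3, 5, 7] / [2, 6] / [4]
  Insert 2 (step 8): P = [1, 2, 5, 8] / [3, 6] / [4] / [7];  Q = [1, 3, 5, 7] / [2, 6] / [4] / [8]
Final shape: (4, 2, 1, 1).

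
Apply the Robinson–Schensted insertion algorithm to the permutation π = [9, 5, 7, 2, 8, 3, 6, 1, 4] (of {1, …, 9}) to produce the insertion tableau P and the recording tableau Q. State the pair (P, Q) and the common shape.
P = [1, 3, 4] / [2, 6, 8] / [5, 7] / [9];  Q = [1, 3, 5] / [2, 6, 7] / [4, 9] / [8];  common shape = (3, 3, 2, 1)

Row-insert the values π_1, π_2, … into P one at a time, bumping the leftmost entry strictly greater than the inserted value down to the next row. The recording tableau Q records, in position (i, j), the step at which that cell was added to P.
  Insert 9 (step 1): P = [9];  Q = [1]
  Insert 5 (step 2): P = [5] / [9];  Q = [1] / [2]
  Insert 7 (step 3): P = [5, 7] / [9];  Q = [1, 3] / [2]
  Insert 2 (step 4): P = [2, 7] / [5] / [9];  Q = [1, 3] / [2] / [4]
  Insert 8 (step 5): P = [2, 7, 8] / [5] / [9];  Q = [1, 3, 5] / [2] / [4]
  Insert 3 (step 6): P = [2, 3, 8] / [5, 7] / [9];  Q = [1, 3, 5] / [2, 6] / [4]
  Insert 6 (step 7): P = [2, 3, 6] / [5, 7, 8] / [9];  Q = [1, 3, 5] / [2, 6, 7] / [4]
  Insert 1 (step 8): P = [1, 3, 6] / [2, 7, 8] / [5] / [9];  Q = [1, 3, 5] / [2, 6, 7] / [4] / [8]
  Insert 4 (step 9): P = [1, 3, 4] / [2, 6, 8] / [5, 7] / [9];  Q = [1, 3, 5] / [2, 6, 7] / [4, 9] / [8]
Final shape: (3, 3, 2, 1).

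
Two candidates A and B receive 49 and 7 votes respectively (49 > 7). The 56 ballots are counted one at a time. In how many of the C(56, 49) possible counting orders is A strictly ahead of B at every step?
Strict-lead orderings = 173938050

Total orderings of the 56 votes with 49 for A: C(56, 49) = 231917400. By the Bertrand ballot formula (Cycle Lemma / reflection principle), the number of orderings in which A is strictly ahead of B throughout is (p − q)/(p + q) · C(p + q, p) = (49 − 7)/(49 + 7) · 231917400 = 173938050.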